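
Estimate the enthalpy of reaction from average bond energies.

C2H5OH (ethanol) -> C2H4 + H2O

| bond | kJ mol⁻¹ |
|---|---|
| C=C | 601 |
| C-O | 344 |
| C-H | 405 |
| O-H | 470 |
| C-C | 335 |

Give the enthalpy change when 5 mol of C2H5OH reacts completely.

ΔH = +65 kJ

Bonds broken (reactants):
  C-C: 1 × 335 = 335
  C-H: 5 × 405 = 2025
  C-O: 1 × 344 = 344
  O-H: 1 × 470 = 470
  Σ(broken) = 3174 kJ
Bonds formed (products):
  C-H: 4 × 405 = 1620
  C=C: 1 × 601 = 601
  O-H: 2 × 470 = 940
  Σ(formed) = 3161 kJ
ΔH = Σ(broken) − Σ(formed) = 3174 − 3161 = +13 kJ
For 5× the reaction as written: 5 × (+13) = +65 kJ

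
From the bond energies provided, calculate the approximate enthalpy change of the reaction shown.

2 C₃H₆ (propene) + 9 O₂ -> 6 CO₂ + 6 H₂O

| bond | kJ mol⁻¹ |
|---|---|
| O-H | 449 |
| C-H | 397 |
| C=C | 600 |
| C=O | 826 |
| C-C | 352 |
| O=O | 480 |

ΔH ≈ −4312 kJ

Bonds broken (reactants):
  C-C: 2 × 352 = 704
  C-H: 12 × 397 = 4764
  C=C: 2 × 600 = 1200
  O=O: 9 × 480 = 4320
  Σ(broken) = 10988 kJ
Bonds formed (products):
  C=O: 12 × 826 = 9912
  O-H: 12 × 449 = 5388
  Σ(formed) = 15300 kJ
ΔH = Σ(broken) − Σ(formed) = 10988 − 15300 = −4312 kJ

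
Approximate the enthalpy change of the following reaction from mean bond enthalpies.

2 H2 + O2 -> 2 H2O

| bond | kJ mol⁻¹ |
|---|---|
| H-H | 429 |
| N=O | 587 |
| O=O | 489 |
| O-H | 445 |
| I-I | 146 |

ΔH ≈ −433 kJ

Bonds broken (reactants):
  H-H: 2 × 429 = 858
  O=O: 1 × 489 = 489
  Σ(broken) = 1347 kJ
Bonds formed (products):
  O-H: 4 × 445 = 1780
  Σ(formed) = 1780 kJ
ΔH = Σ(broken) − Σ(formed) = 1347 − 1780 = −433 kJ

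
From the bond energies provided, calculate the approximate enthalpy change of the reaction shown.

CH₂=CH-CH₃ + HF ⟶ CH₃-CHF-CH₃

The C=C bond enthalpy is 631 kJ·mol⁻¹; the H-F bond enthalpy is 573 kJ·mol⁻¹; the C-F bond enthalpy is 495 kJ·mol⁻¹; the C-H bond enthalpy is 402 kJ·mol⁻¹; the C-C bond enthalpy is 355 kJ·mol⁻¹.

Bonds broken (reactants):
  C-C: 1 × 355 = 355
  C-H: 6 × 402 = 2412
  C=C: 1 × 631 = 631
  H-F: 1 × 573 = 573
  Σ(broken) = 3971 kJ
Bonds formed (products):
  C-C: 2 × 355 = 710
  C-F: 1 × 495 = 495
  C-H: 7 × 402 = 2814
  Σ(formed) = 4019 kJ
ΔH = Σ(broken) − Σ(formed) = 3971 − 4019 = −48 kJ

ΔH ≈ −48 kJ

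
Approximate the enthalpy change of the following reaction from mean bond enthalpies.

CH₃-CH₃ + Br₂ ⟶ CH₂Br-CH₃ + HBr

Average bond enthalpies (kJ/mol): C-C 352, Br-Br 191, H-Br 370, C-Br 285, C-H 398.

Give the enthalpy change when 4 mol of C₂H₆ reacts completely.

Bonds broken (reactants):
  Br-Br: 1 × 191 = 191
  C-C: 1 × 352 = 352
  C-H: 6 × 398 = 2388
  Σ(broken) = 2931 kJ
Bonds formed (products):
  C-Br: 1 × 285 = 285
  C-C: 1 × 352 = 352
  C-H: 5 × 398 = 1990
  H-Br: 1 × 370 = 370
  Σ(formed) = 2997 kJ
ΔH = Σ(broken) − Σ(formed) = 2931 − 2997 = −66 kJ
For 4× the reaction as written: 4 × (−66) = −264 kJ

ΔH = −264 kJ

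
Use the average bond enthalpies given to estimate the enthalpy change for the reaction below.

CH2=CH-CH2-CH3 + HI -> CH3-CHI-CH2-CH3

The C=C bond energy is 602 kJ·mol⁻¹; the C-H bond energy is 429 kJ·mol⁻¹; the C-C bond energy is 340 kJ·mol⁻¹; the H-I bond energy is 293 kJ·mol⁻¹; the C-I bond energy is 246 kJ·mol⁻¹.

ΔH ≈ −120 kJ

Bonds broken (reactants):
  C-C: 2 × 340 = 680
  C-H: 8 × 429 = 3432
  C=C: 1 × 602 = 602
  H-I: 1 × 293 = 293
  Σ(broken) = 5007 kJ
Bonds formed (products):
  C-C: 3 × 340 = 1020
  C-H: 9 × 429 = 3861
  C-I: 1 × 246 = 246
  Σ(formed) = 5127 kJ
ΔH = Σ(broken) − Σ(formed) = 5007 − 5127 = −120 kJ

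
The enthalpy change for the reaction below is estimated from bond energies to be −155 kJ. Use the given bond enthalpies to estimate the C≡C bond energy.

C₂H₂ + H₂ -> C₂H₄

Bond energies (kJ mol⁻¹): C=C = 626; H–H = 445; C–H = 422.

D(C≡C) ≈ 870 kJ/mol

Let D be the C≡C bond energy.
Σ(broken) = 1×D + 2×422 + 1×445 = 1289 + D
Σ(formed) = 4×422 + 1×626 = 2314
ΔH = Σ(broken) − Σ(formed) = (1289 + D) − (2314) = −1025 + D
Setting this equal to −155 kJ gives D = 870 kJ/mol.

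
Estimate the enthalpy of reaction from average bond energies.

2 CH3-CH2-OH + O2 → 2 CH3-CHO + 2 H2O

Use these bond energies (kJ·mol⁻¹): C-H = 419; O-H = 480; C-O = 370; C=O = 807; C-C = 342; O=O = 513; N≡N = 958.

Bonds broken (reactants):
  C-C: 2 × 342 = 684
  C-H: 10 × 419 = 4190
  C-O: 2 × 370 = 740
  O-H: 2 × 480 = 960
  O=O: 1 × 513 = 513
  Σ(broken) = 7087 kJ
Bonds formed (products):
  C-C: 2 × 342 = 684
  C-H: 8 × 419 = 3352
  C=O: 2 × 807 = 1614
  O-H: 4 × 480 = 1920
  Σ(formed) = 7570 kJ
ΔH = Σ(broken) − Σ(formed) = 7087 − 7570 = −483 kJ

ΔH ≈ −483 kJ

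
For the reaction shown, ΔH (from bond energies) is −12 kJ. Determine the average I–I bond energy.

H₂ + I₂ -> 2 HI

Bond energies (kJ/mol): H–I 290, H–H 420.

Let D be the I–I bond energy.
Σ(broken) = 1×420 + 1×D = 420 + D
Σ(formed) = 2×290 = 580
ΔH = Σ(broken) − Σ(formed) = (420 + D) − (580) = −160 + D
Setting this equal to −12 kJ gives D = 148 kJ/mol.

D(I–I) ≈ 148 kJ/mol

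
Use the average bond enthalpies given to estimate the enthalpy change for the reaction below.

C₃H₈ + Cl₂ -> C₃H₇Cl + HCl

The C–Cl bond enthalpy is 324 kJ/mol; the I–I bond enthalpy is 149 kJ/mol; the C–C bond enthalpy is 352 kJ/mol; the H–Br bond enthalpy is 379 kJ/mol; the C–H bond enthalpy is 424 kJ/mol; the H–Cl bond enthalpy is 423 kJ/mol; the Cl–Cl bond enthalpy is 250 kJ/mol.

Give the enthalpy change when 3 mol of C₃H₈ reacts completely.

Bonds broken (reactants):
  C–C: 2 × 352 = 704
  C–H: 8 × 424 = 3392
  Cl–Cl: 1 × 250 = 250
  Σ(broken) = 4346 kJ
Bonds formed (products):
  C–C: 2 × 352 = 704
  C–Cl: 1 × 324 = 324
  C–H: 7 × 424 = 2968
  H–Cl: 1 × 423 = 423
  Σ(formed) = 4419 kJ
ΔH = Σ(broken) − Σ(formed) = 4346 − 4419 = −73 kJ
For 3× the reaction as written: 3 × (−73) = −219 kJ

ΔH = −219 kJ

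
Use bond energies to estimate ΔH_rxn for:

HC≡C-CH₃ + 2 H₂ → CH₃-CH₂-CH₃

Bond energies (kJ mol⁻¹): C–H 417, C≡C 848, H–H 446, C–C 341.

Bonds broken (reactants):
  C≡C: 1 × 848 = 848
  C–C: 1 × 341 = 341
  C–H: 4 × 417 = 1668
  H–H: 2 × 446 = 892
  Σ(broken) = 3749 kJ
Bonds formed (products):
  C–C: 2 × 341 = 682
  C–H: 8 × 417 = 3336
  Σ(formed) = 4018 kJ
ΔH = Σ(broken) − Σ(formed) = 3749 − 4018 = −269 kJ

ΔH ≈ −269 kJ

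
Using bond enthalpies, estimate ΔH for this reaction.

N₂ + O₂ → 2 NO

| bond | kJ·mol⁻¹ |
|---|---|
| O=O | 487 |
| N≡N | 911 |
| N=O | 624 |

Bonds broken (reactants):
  N≡N: 1 × 911 = 911
  O=O: 1 × 487 = 487
  Σ(broken) = 1398 kJ
Bonds formed (products):
  N=O: 2 × 624 = 1248
  Σ(formed) = 1248 kJ
ΔH = Σ(broken) − Σ(formed) = 1398 − 1248 = +150 kJ

ΔH ≈ +150 kJ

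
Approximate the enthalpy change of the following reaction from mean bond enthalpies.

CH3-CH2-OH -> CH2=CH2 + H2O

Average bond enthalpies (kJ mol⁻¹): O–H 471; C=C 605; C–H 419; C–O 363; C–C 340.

ΔH ≈ +46 kJ

Bonds broken (reactants):
  C–C: 1 × 340 = 340
  C–H: 5 × 419 = 2095
  C–O: 1 × 363 = 363
  O–H: 1 × 471 = 471
  Σ(broken) = 3269 kJ
Bonds formed (products):
  C–H: 4 × 419 = 1676
  C=C: 1 × 605 = 605
  O–H: 2 × 471 = 942
  Σ(formed) = 3223 kJ
ΔH = Σ(broken) − Σ(formed) = 3269 − 3223 = +46 kJ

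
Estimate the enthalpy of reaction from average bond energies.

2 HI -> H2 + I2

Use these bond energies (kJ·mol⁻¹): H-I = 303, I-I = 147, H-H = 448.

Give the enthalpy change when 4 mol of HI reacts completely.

ΔH = +22 kJ

Bonds broken (reactants):
  H-I: 2 × 303 = 606
  Σ(broken) = 606 kJ
Bonds formed (products):
  H-H: 1 × 448 = 448
  I-I: 1 × 147 = 147
  Σ(formed) = 595 kJ
ΔH = Σ(broken) − Σ(formed) = 606 − 595 = +11 kJ
For 2× the reaction as written: 2 × (+11) = +22 kJ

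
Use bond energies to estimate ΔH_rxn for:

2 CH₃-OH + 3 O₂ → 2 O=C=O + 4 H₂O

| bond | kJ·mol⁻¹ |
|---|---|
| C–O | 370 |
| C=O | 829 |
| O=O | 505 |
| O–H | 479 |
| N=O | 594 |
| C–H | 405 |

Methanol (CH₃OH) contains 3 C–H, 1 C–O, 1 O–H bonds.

Bonds broken (reactants):
  C–H: 6 × 405 = 2430
  C–O: 2 × 370 = 740
  O–H: 2 × 479 = 958
  O=O: 3 × 505 = 1515
  Σ(broken) = 5643 kJ
Bonds formed (products):
  C=O: 4 × 829 = 3316
  O–H: 8 × 479 = 3832
  Σ(formed) = 7148 kJ
ΔH = Σ(broken) − Σ(formed) = 5643 − 7148 = −1505 kJ

ΔH ≈ −1505 kJ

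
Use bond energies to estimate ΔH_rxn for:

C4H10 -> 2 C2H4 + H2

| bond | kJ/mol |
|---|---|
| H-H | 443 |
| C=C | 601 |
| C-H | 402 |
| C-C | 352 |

ΔH ≈ +215 kJ

Bonds broken (reactants):
  C-C: 3 × 352 = 1056
  C-H: 10 × 402 = 4020
  Σ(broken) = 5076 kJ
Bonds formed (products):
  C-H: 8 × 402 = 3216
  C=C: 2 × 601 = 1202
  H-H: 1 × 443 = 443
  Σ(formed) = 4861 kJ
ΔH = Σ(broken) − Σ(formed) = 5076 − 4861 = +215 kJ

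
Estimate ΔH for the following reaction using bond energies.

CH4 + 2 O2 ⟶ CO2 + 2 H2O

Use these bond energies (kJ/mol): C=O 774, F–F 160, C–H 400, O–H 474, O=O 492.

ΔH ≈ −860 kJ

Bonds broken (reactants):
  C–H: 4 × 400 = 1600
  O=O: 2 × 492 = 984
  Σ(broken) = 2584 kJ
Bonds formed (products):
  C=O: 2 × 774 = 1548
  O–H: 4 × 474 = 1896
  Σ(formed) = 3444 kJ
ΔH = Σ(broken) − Σ(formed) = 2584 − 3444 = −860 kJ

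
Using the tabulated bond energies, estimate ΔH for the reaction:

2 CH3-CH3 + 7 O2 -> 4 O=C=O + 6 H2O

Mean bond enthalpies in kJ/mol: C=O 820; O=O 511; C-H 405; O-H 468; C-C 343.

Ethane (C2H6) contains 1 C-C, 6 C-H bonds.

ΔH ≈ −3053 kJ

Bonds broken (reactants):
  C-C: 2 × 343 = 686
  C-H: 12 × 405 = 4860
  O=O: 7 × 511 = 3577
  Σ(broken) = 9123 kJ
Bonds formed (products):
  C=O: 8 × 820 = 6560
  O-H: 12 × 468 = 5616
  Σ(formed) = 12176 kJ
ΔH = Σ(broken) − Σ(formed) = 9123 − 12176 = −3053 kJ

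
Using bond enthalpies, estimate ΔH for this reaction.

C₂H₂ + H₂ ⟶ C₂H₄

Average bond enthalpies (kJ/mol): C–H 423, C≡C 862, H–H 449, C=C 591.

Bonds broken (reactants):
  C≡C: 1 × 862 = 862
  C–H: 2 × 423 = 846
  H–H: 1 × 449 = 449
  Σ(broken) = 2157 kJ
Bonds formed (products):
  C–H: 4 × 423 = 1692
  C=C: 1 × 591 = 591
  Σ(formed) = 2283 kJ
ΔH = Σ(broken) − Σ(formed) = 2157 − 2283 = −126 kJ

ΔH ≈ −126 kJ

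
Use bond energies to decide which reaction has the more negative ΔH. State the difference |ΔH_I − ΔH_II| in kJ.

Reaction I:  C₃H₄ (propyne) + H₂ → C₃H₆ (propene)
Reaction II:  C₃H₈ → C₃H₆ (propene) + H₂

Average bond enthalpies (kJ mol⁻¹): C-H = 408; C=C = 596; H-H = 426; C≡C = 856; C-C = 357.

Reaction I, by 281 kJ

Reaction I:
  Bonds broken (reactants):
    C≡C: 1 × 856 = 856
    C-C: 1 × 357 = 357
    C-H: 4 × 408 = 1632
    H-H: 1 × 426 = 426
    Σ(broken) = 3271 kJ
  Bonds formed (products):
    C-C: 1 × 357 = 357
    C-H: 6 × 408 = 2448
    C=C: 1 × 596 = 596
    Σ(formed) = 3401 kJ
  ΔH_I = 3271 − 3401 = −130 kJ
Reaction II:
  Bonds broken (reactants):
    C-C: 2 × 357 = 714
    C-H: 8 × 408 = 3264
    Σ(broken) = 3978 kJ
  Bonds formed (products):
    C-C: 1 × 357 = 357
    C-H: 6 × 408 = 2448
    C=C: 1 × 596 = 596
    H-H: 1 × 426 = 426
    Σ(formed) = 3827 kJ
  ΔH_II = 3978 − 3827 = +151 kJ
ΔH_I − ΔH_II = −281 kJ, so reaction I has the more negative ΔH; |ΔH_I − ΔH_II| = 281 kJ.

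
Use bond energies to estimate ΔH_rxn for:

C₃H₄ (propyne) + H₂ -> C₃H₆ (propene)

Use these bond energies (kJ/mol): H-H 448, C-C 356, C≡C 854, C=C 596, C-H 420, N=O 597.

ΔH ≈ −134 kJ

Bonds broken (reactants):
  C≡C: 1 × 854 = 854
  C-C: 1 × 356 = 356
  C-H: 4 × 420 = 1680
  H-H: 1 × 448 = 448
  Σ(broken) = 3338 kJ
Bonds formed (products):
  C-C: 1 × 356 = 356
  C-H: 6 × 420 = 2520
  C=C: 1 × 596 = 596
  Σ(formed) = 3472 kJ
ΔH = Σ(broken) − Σ(formed) = 3338 − 3472 = −134 kJ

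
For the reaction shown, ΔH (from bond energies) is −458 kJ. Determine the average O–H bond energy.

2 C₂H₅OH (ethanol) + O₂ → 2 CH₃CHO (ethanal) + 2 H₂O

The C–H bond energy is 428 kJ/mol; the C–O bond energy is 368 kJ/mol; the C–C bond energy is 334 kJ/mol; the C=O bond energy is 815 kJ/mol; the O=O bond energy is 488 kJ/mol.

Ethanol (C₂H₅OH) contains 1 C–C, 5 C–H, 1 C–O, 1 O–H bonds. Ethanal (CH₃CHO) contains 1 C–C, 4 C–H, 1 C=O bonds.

D(O–H) ≈ 454 kJ/mol

Let D be the O–H bond energy.
Σ(broken) = 2×334 + 10×428 + 2×368 + 2×D + 1×488 = 6172 + 2D
Σ(formed) = 2×334 + 8×428 + 2×815 + 4×D = 5722 + 4D
ΔH = Σ(broken) − Σ(formed) = (6172 + 2D) − (5722 + 4D) = +450 − 2D
Setting this equal to −458 kJ gives 2D = 908, so D = 454 kJ/mol.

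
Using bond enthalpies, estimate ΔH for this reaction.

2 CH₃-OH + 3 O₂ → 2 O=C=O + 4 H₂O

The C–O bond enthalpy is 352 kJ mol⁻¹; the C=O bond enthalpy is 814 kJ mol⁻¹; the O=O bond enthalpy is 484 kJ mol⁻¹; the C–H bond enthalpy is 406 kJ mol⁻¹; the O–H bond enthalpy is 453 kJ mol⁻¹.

Bonds broken (reactants):
  C–H: 6 × 406 = 2436
  C–O: 2 × 352 = 704
  O–H: 2 × 453 = 906
  O=O: 3 × 484 = 1452
  Σ(broken) = 5498 kJ
Bonds formed (products):
  C=O: 4 × 814 = 3256
  O–H: 8 × 453 = 3624
  Σ(formed) = 6880 kJ
ΔH = Σ(broken) − Σ(formed) = 5498 − 6880 = −1382 kJ

ΔH ≈ −1382 kJ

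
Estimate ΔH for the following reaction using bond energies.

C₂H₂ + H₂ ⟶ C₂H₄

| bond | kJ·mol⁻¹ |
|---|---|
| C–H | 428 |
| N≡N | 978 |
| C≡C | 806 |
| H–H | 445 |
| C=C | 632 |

ΔH ≈ −237 kJ

Bonds broken (reactants):
  C≡C: 1 × 806 = 806
  C–H: 2 × 428 = 856
  H–H: 1 × 445 = 445
  Σ(broken) = 2107 kJ
Bonds formed (products):
  C–H: 4 × 428 = 1712
  C=C: 1 × 632 = 632
  Σ(formed) = 2344 kJ
ΔH = Σ(broken) − Σ(formed) = 2107 − 2344 = −237 kJ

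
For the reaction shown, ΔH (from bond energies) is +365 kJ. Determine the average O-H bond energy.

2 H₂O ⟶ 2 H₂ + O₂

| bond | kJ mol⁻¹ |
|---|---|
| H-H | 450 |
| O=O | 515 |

D(O-H) ≈ 445 kJ/mol

Let D be the O-H bond energy.
Σ(broken) = 4×D = 4D
Σ(formed) = 2×450 + 1×515 = 1415
ΔH = Σ(broken) − Σ(formed) = (4D) − (1415) = −1415 + 4D
Setting this equal to +365 kJ gives 4D = 1780, so D = 445 kJ/mol.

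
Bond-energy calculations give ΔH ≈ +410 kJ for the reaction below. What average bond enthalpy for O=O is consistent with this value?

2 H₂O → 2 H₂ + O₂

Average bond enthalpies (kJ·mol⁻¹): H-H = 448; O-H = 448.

D(O=O) ≈ 486 kJ/mol

Let D be the O=O bond energy.
Σ(broken) = 4×448 = 1792
Σ(formed) = 2×448 + 1×D = 896 + D
ΔH = Σ(broken) − Σ(formed) = (1792) − (896 + D) = +896 − D
Setting this equal to +410 kJ gives D = 486 kJ/mol.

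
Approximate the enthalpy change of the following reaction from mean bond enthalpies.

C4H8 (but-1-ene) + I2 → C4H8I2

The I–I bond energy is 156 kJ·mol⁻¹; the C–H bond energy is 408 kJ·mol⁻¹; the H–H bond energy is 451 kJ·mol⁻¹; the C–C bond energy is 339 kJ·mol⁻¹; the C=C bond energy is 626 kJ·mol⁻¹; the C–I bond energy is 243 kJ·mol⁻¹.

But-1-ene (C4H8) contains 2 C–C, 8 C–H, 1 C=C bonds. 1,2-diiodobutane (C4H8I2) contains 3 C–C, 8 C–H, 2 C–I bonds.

Bonds broken (reactants):
  C–C: 2 × 339 = 678
  C–H: 8 × 408 = 3264
  C=C: 1 × 626 = 626
  I–I: 1 × 156 = 156
  Σ(broken) = 4724 kJ
Bonds formed (products):
  C–C: 3 × 339 = 1017
  C–H: 8 × 408 = 3264
  C–I: 2 × 243 = 486
  Σ(formed) = 4767 kJ
ΔH = Σ(broken) − Σ(formed) = 4724 − 4767 = −43 kJ

ΔH ≈ −43 kJ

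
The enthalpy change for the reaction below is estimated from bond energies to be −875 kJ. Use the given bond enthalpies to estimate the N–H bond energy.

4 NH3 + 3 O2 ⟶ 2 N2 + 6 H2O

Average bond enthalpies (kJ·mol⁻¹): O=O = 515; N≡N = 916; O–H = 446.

D(N–H) ≈ 397 kJ/mol

Let D be the N–H bond energy.
Σ(broken) = 12×D + 3×515 = 1545 + 12D
Σ(formed) = 2×916 + 12×446 = 7184
ΔH = Σ(broken) − Σ(formed) = (1545 + 12D) − (7184) = −5639 + 12D
Setting this equal to −875 kJ gives 12D = 4764, so D = 397 kJ/mol.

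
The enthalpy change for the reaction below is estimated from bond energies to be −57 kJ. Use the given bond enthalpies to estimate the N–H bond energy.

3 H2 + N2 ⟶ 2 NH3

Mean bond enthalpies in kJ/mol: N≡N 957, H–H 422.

D(N–H) ≈ 380 kJ/mol

Let D be the N–H bond energy.
Σ(broken) = 3×422 + 1×957 = 2223
Σ(formed) = 6×D = 6D
ΔH = Σ(broken) − Σ(formed) = (2223) − (6D) = +2223 − 6D
Setting this equal to −57 kJ gives 6D = 2280, so D = 380 kJ/mol.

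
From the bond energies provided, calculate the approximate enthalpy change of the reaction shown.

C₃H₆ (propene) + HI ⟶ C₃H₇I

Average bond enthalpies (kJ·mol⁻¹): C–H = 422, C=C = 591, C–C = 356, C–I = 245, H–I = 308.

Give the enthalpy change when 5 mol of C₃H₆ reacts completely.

ΔH = −620 kJ

Bonds broken (reactants):
  C–C: 1 × 356 = 356
  C–H: 6 × 422 = 2532
  C=C: 1 × 591 = 591
  H–I: 1 × 308 = 308
  Σ(broken) = 3787 kJ
Bonds formed (products):
  C–C: 2 × 356 = 712
  C–H: 7 × 422 = 2954
  C–I: 1 × 245 = 245
  Σ(formed) = 3911 kJ
ΔH = Σ(broken) − Σ(formed) = 3787 − 3911 = −124 kJ
For 5× the reaction as written: 5 × (−124) = −620 kJ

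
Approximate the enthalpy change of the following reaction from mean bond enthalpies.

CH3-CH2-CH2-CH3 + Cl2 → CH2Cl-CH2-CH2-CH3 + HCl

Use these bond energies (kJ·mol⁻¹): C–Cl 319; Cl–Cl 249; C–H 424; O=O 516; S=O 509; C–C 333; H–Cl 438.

Bonds broken (reactants):
  C–C: 3 × 333 = 999
  C–H: 10 × 424 = 4240
  Cl–Cl: 1 × 249 = 249
  Σ(broken) = 5488 kJ
Bonds formed (products):
  C–C: 3 × 333 = 999
  C–Cl: 1 × 319 = 319
  C–H: 9 × 424 = 3816
  H–Cl: 1 × 438 = 438
  Σ(formed) = 5572 kJ
ΔH = Σ(broken) − Σ(formed) = 5488 − 5572 = −84 kJ

ΔH ≈ −84 kJ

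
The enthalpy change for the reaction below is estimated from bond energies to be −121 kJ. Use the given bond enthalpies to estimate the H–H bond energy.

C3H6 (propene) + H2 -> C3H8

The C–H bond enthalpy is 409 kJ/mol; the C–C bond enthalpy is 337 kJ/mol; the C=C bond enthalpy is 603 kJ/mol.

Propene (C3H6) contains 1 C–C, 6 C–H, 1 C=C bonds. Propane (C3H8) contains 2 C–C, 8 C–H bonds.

D(H–H) ≈ 431 kJ/mol

Let D be the H–H bond energy.
Σ(broken) = 1×337 + 6×409 + 1×603 + 1×D = 3394 + D
Σ(formed) = 2×337 + 8×409 = 3946
ΔH = Σ(broken) − Σ(formed) = (3394 + D) − (3946) = −552 + D
Setting this equal to −121 kJ gives D = 431 kJ/mol.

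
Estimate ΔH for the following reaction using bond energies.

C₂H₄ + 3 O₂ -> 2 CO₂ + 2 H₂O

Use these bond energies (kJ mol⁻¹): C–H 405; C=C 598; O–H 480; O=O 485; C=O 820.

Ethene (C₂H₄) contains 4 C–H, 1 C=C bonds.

ΔH ≈ −1527 kJ

Bonds broken (reactants):
  C–H: 4 × 405 = 1620
  C=C: 1 × 598 = 598
  O=O: 3 × 485 = 1455
  Σ(broken) = 3673 kJ
Bonds formed (products):
  C=O: 4 × 820 = 3280
  O–H: 4 × 480 = 1920
  Σ(formed) = 5200 kJ
ΔH = Σ(broken) − Σ(formed) = 3673 − 5200 = −1527 kJ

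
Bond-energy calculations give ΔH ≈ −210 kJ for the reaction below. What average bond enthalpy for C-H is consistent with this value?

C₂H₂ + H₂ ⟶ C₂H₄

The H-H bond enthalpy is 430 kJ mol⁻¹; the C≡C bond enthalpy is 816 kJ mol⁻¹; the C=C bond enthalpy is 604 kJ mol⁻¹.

D(C-H) ≈ 426 kJ/mol

Let D be the C-H bond energy.
Σ(broken) = 1×816 + 2×D + 1×430 = 1246 + 2D
Σ(formed) = 4×D + 1×604 = 604 + 4D
ΔH = Σ(broken) − Σ(formed) = (1246 + 2D) − (604 + 4D) = +642 − 2D
Setting this equal to −210 kJ gives 2D = 852, so D = 426 kJ/mol.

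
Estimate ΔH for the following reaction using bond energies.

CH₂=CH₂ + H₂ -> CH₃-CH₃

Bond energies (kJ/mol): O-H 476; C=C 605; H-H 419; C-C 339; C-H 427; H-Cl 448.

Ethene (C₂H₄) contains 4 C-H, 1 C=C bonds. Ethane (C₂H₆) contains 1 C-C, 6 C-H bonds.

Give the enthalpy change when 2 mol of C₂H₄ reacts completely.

ΔH = −338 kJ

Bonds broken (reactants):
  C-H: 4 × 427 = 1708
  C=C: 1 × 605 = 605
  H-H: 1 × 419 = 419
  Σ(broken) = 2732 kJ
Bonds formed (products):
  C-C: 1 × 339 = 339
  C-H: 6 × 427 = 2562
  Σ(formed) = 2901 kJ
ΔH = Σ(broken) − Σ(formed) = 2732 − 2901 = −169 kJ
For 2× the reaction as written: 2 × (−169) = −338 kJ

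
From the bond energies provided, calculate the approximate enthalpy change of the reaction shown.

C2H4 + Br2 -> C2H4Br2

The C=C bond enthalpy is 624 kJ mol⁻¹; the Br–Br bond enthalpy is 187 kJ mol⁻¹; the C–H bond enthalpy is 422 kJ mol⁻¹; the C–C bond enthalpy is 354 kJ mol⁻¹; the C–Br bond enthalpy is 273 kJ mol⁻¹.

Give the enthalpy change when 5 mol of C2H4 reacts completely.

ΔH = −445 kJ

Bonds broken (reactants):
  Br–Br: 1 × 187 = 187
  C–H: 4 × 422 = 1688
  C=C: 1 × 624 = 624
  Σ(broken) = 2499 kJ
Bonds formed (products):
  C–Br: 2 × 273 = 546
  C–C: 1 × 354 = 354
  C–H: 4 × 422 = 1688
  Σ(formed) = 2588 kJ
ΔH = Σ(broken) − Σ(formed) = 2499 − 2588 = −89 kJ
For 5× the reaction as written: 5 × (−89) = −445 kJ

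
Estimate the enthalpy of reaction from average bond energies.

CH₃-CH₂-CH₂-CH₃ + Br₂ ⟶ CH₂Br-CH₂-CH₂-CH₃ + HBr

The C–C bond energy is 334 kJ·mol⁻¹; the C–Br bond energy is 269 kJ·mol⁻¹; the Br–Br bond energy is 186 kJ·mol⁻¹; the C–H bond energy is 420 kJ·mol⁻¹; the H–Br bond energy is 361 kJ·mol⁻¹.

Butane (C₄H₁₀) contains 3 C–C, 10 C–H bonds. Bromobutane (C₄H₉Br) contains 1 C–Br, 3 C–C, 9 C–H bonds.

Bonds broken (reactants):
  Br–Br: 1 × 186 = 186
  C–C: 3 × 334 = 1002
  C–H: 10 × 420 = 4200
  Σ(broken) = 5388 kJ
Bonds formed (products):
  C–Br: 1 × 269 = 269
  C–C: 3 × 334 = 1002
  C–H: 9 × 420 = 3780
  H–Br: 1 × 361 = 361
  Σ(formed) = 5412 kJ
ΔH = Σ(broken) − Σ(formed) = 5388 − 5412 = −24 kJ

ΔH ≈ −24 kJ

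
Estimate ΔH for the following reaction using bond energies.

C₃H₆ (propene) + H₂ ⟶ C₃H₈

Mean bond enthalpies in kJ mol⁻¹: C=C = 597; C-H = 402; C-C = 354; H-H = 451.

Bonds broken (reactants):
  C-C: 1 × 354 = 354
  C-H: 6 × 402 = 2412
  C=C: 1 × 597 = 597
  H-H: 1 × 451 = 451
  Σ(broken) = 3814 kJ
Bonds formed (products):
  C-C: 2 × 354 = 708
  C-H: 8 × 402 = 3216
  Σ(formed) = 3924 kJ
ΔH = Σ(broken) − Σ(formed) = 3814 − 3924 = −110 kJ

ΔH ≈ −110 kJ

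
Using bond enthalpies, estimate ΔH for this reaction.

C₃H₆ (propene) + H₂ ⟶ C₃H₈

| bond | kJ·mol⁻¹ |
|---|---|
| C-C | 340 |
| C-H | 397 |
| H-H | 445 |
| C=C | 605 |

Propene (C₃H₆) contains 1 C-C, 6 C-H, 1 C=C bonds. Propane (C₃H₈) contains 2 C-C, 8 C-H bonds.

ΔH ≈ −84 kJ

Bonds broken (reactants):
  C-C: 1 × 340 = 340
  C-H: 6 × 397 = 2382
  C=C: 1 × 605 = 605
  H-H: 1 × 445 = 445
  Σ(broken) = 3772 kJ
Bonds formed (products):
  C-C: 2 × 340 = 680
  C-H: 8 × 397 = 3176
  Σ(formed) = 3856 kJ
ΔH = Σ(broken) − Σ(formed) = 3772 − 3856 = −84 kJ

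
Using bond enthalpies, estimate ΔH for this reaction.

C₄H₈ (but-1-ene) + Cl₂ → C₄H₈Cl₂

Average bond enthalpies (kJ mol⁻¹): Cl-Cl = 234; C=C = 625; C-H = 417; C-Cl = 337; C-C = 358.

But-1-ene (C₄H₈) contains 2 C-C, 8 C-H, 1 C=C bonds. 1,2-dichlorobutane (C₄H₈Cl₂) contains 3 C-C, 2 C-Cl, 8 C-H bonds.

ΔH ≈ −173 kJ

Bonds broken (reactants):
  C-C: 2 × 358 = 716
  C-H: 8 × 417 = 3336
  C=C: 1 × 625 = 625
  Cl-Cl: 1 × 234 = 234
  Σ(broken) = 4911 kJ
Bonds formed (products):
  C-C: 3 × 358 = 1074
  C-Cl: 2 × 337 = 674
  C-H: 8 × 417 = 3336
  Σ(formed) = 5084 kJ
ΔH = Σ(broken) − Σ(formed) = 4911 − 5084 = −173 kJ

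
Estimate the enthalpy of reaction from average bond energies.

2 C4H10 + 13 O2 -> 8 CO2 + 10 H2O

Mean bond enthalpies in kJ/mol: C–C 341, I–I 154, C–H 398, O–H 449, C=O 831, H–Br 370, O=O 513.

ΔH ≈ −5601 kJ

Bonds broken (reactants):
  C–C: 6 × 341 = 2046
  C–H: 20 × 398 = 7960
  O=O: 13 × 513 = 6669
  Σ(broken) = 16675 kJ
Bonds formed (products):
  C=O: 16 × 831 = 13296
  O–H: 20 × 449 = 8980
  Σ(formed) = 22276 kJ
ΔH = Σ(broken) − Σ(formed) = 16675 − 22276 = −5601 kJ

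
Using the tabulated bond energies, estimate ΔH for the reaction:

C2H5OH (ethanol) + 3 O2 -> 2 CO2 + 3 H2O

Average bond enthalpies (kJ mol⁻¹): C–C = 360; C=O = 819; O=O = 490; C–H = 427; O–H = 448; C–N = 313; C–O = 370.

ΔH ≈ −1181 kJ

Bonds broken (reactants):
  C–C: 1 × 360 = 360
  C–H: 5 × 427 = 2135
  C–O: 1 × 370 = 370
  O–H: 1 × 448 = 448
  O=O: 3 × 490 = 1470
  Σ(broken) = 4783 kJ
Bonds formed (products):
  C=O: 4 × 819 = 3276
  O–H: 6 × 448 = 2688
  Σ(formed) = 5964 kJ
ΔH = Σ(broken) − Σ(formed) = 4783 − 5964 = −1181 kJ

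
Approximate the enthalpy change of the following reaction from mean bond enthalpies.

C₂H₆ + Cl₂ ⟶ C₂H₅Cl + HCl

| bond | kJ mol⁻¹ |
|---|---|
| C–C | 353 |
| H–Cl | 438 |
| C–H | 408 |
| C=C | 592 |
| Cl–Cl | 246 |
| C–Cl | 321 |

Bonds broken (reactants):
  C–C: 1 × 353 = 353
  C–H: 6 × 408 = 2448
  Cl–Cl: 1 × 246 = 246
  Σ(broken) = 3047 kJ
Bonds formed (products):
  C–C: 1 × 353 = 353
  C–Cl: 1 × 321 = 321
  C–H: 5 × 408 = 2040
  H–Cl: 1 × 438 = 438
  Σ(formed) = 3152 kJ
ΔH = Σ(broken) − Σ(formed) = 3047 − 3152 = −105 kJ

ΔH ≈ −105 kJ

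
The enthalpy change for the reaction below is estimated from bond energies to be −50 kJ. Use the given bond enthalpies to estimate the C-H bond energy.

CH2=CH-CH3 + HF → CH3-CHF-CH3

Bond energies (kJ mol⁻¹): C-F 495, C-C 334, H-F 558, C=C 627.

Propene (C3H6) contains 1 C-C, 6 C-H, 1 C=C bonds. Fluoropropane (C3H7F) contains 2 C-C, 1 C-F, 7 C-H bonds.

Let D be the C-H bond energy.
Σ(broken) = 1×334 + 6×D + 1×627 + 1×558 = 1519 + 6D
Σ(formed) = 2×334 + 1×495 + 7×D = 1163 + 7D
ΔH = Σ(broken) − Σ(formed) = (1519 + 6D) − (1163 + 7D) = +356 − D
Setting this equal to −50 kJ gives D = 406 kJ/mol.

D(C-H) ≈ 406 kJ/mol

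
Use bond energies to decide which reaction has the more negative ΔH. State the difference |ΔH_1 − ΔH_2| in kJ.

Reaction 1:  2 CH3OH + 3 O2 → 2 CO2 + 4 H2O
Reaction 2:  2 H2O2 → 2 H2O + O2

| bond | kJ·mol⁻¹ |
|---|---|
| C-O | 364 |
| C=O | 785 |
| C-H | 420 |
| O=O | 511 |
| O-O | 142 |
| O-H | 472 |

Reaction 1, by 964 kJ

Reaction 1:
  Bonds broken (reactants):
    C-H: 6 × 420 = 2520
    C-O: 2 × 364 = 728
    O-H: 2 × 472 = 944
    O=O: 3 × 511 = 1533
    Σ(broken) = 5725 kJ
  Bonds formed (products):
    C=O: 4 × 785 = 3140
    O-H: 8 × 472 = 3776
    Σ(formed) = 6916 kJ
  ΔH_1 = 5725 − 6916 = −1191 kJ
Reaction 2:
  Bonds broken (reactants):
    O-H: 4 × 472 = 1888
    O-O: 2 × 142 = 284
    Σ(broken) = 2172 kJ
  Bonds formed (products):
    O-H: 4 × 472 = 1888
    O=O: 1 × 511 = 511
    Σ(formed) = 2399 kJ
  ΔH_2 = 2172 − 2399 = −227 kJ
ΔH_1 − ΔH_2 = −964 kJ, so reaction 1 has the more negative ΔH; |ΔH_1 − ΔH_2| = 964 kJ.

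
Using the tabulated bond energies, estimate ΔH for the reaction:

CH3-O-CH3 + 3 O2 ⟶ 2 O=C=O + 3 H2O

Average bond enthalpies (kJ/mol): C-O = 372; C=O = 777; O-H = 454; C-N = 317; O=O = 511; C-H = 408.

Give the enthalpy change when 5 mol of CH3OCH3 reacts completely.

Bonds broken (reactants):
  C-H: 6 × 408 = 2448
  C-O: 2 × 372 = 744
  O=O: 3 × 511 = 1533
  Σ(broken) = 4725 kJ
Bonds formed (products):
  C=O: 4 × 777 = 3108
  O-H: 6 × 454 = 2724
  Σ(formed) = 5832 kJ
ΔH = Σ(broken) − Σ(formed) = 4725 − 5832 = −1107 kJ
For 5× the reaction as written: 5 × (−1107) = −5535 kJ

ΔH = −5535 kJ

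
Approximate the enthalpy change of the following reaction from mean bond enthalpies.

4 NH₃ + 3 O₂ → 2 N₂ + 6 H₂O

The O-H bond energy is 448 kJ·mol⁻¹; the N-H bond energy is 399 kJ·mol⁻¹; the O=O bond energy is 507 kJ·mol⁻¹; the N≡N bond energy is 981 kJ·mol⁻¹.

Bonds broken (reactants):
  N-H: 12 × 399 = 4788
  O=O: 3 × 507 = 1521
  Σ(broken) = 6309 kJ
Bonds formed (products):
  N≡N: 2 × 981 = 1962
  O-H: 12 × 448 = 5376
  Σ(formed) = 7338 kJ
ΔH = Σ(broken) − Σ(formed) = 6309 − 7338 = −1029 kJ

ΔH ≈ −1029 kJ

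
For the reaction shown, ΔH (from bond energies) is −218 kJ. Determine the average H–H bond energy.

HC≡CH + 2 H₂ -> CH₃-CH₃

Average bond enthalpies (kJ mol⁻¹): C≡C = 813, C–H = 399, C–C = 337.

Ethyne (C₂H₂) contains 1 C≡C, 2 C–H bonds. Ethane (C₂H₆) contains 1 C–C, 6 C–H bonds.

D(H–H) ≈ 451 kJ/mol

Let D be the H–H bond energy.
Σ(broken) = 1×813 + 2×399 + 2×D = 1611 + 2D
Σ(formed) = 1×337 + 6×399 = 2731
ΔH = Σ(broken) − Σ(formed) = (1611 + 2D) − (2731) = −1120 + 2D
Setting this equal to −218 kJ gives 2D = 902, so D = 451 kJ/mol.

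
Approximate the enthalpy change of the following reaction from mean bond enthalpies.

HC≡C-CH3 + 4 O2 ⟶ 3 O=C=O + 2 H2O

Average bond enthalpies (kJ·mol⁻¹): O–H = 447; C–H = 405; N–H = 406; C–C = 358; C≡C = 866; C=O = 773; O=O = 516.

Bonds broken (reactants):
  C≡C: 1 × 866 = 866
  C–C: 1 × 358 = 358
  C–H: 4 × 405 = 1620
  O=O: 4 × 516 = 2064
  Σ(broken) = 4908 kJ
Bonds formed (products):
  C=O: 6 × 773 = 4638
  O–H: 4 × 447 = 1788
  Σ(formed) = 6426 kJ
ΔH = Σ(broken) − Σ(formed) = 4908 − 6426 = −1518 kJ

ΔH ≈ −1518 kJ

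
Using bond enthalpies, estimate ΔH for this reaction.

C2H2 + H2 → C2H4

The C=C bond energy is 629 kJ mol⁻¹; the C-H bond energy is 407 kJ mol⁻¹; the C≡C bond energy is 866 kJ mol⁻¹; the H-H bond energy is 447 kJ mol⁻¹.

ΔH ≈ −130 kJ

Bonds broken (reactants):
  C≡C: 1 × 866 = 866
  C-H: 2 × 407 = 814
  H-H: 1 × 447 = 447
  Σ(broken) = 2127 kJ
Bonds formed (products):
  C-H: 4 × 407 = 1628
  C=C: 1 × 629 = 629
  Σ(formed) = 2257 kJ
ΔH = Σ(broken) − Σ(formed) = 2127 − 2257 = −130 kJ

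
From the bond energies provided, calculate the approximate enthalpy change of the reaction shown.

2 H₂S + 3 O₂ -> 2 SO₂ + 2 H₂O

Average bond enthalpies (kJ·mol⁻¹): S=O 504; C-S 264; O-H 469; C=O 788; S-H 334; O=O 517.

ΔH ≈ −1005 kJ

Bonds broken (reactants):
  O=O: 3 × 517 = 1551
  S-H: 4 × 334 = 1336
  Σ(broken) = 2887 kJ
Bonds formed (products):
  O-H: 4 × 469 = 1876
  S=O: 4 × 504 = 2016
  Σ(formed) = 3892 kJ
ΔH = Σ(broken) − Σ(formed) = 2887 − 3892 = −1005 kJ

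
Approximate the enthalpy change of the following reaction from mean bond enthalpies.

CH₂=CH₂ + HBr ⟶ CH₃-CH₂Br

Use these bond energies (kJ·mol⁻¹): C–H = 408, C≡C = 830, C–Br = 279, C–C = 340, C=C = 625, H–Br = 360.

Bonds broken (reactants):
  C–H: 4 × 408 = 1632
  C=C: 1 × 625 = 625
  H–Br: 1 × 360 = 360
  Σ(broken) = 2617 kJ
Bonds formed (products):
  C–Br: 1 × 279 = 279
  C–C: 1 × 340 = 340
  C–H: 5 × 408 = 2040
  Σ(formed) = 2659 kJ
ΔH = Σ(broken) − Σ(formed) = 2617 − 2659 = −42 kJ

ΔH ≈ −42 kJ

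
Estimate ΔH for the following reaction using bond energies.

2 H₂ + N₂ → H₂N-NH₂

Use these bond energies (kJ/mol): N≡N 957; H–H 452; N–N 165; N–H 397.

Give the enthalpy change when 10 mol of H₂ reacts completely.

Bonds broken (reactants):
  H–H: 2 × 452 = 904
  N≡N: 1 × 957 = 957
  Σ(broken) = 1861 kJ
Bonds formed (products):
  N–H: 4 × 397 = 1588
  N–N: 1 × 165 = 165
  Σ(formed) = 1753 kJ
ΔH = Σ(broken) − Σ(formed) = 1861 − 1753 = +108 kJ
For 5× the reaction as written: 5 × (+108) = +540 kJ

ΔH = +540 kJ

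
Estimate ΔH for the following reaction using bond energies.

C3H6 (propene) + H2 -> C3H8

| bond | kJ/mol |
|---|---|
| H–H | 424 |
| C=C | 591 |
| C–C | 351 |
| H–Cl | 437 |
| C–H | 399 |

Bonds broken (reactants):
  C–C: 1 × 351 = 351
  C–H: 6 × 399 = 2394
  C=C: 1 × 591 = 591
  H–H: 1 × 424 = 424
  Σ(broken) = 3760 kJ
Bonds formed (products):
  C–C: 2 × 351 = 702
  C–H: 8 × 399 = 3192
  Σ(formed) = 3894 kJ
ΔH = Σ(broken) − Σ(formed) = 3760 − 3894 = −134 kJ

ΔH ≈ −134 kJ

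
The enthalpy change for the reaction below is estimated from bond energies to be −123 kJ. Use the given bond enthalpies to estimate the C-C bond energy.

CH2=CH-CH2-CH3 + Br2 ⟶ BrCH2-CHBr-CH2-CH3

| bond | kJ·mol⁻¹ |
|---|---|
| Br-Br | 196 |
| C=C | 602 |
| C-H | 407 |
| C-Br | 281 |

Let D be the C-C bond energy.
Σ(broken) = 1×196 + 2×D + 8×407 + 1×602 = 4054 + 2D
Σ(formed) = 2×281 + 3×D + 8×407 = 3818 + 3D
ΔH = Σ(broken) − Σ(formed) = (4054 + 2D) − (3818 + 3D) = +236 − D
Setting this equal to −123 kJ gives D = 359 kJ/mol.

D(C-C) ≈ 359 kJ/mol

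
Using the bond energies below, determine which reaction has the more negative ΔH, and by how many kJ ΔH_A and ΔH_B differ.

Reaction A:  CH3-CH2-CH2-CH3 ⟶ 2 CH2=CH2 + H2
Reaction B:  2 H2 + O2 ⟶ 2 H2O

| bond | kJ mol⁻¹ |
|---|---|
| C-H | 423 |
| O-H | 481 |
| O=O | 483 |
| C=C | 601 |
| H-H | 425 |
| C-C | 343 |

Reaction A:
  Bonds broken (reactants):
    C-C: 3 × 343 = 1029
    C-H: 10 × 423 = 4230
    Σ(broken) = 5259 kJ
  Bonds formed (products):
    C-H: 8 × 423 = 3384
    C=C: 2 × 601 = 1202
    H-H: 1 × 425 = 425
    Σ(formed) = 5011 kJ
  ΔH_A = 5259 − 5011 = +248 kJ
Reaction B:
  Bonds broken (reactants):
    H-H: 2 × 425 = 850
    O=O: 1 × 483 = 483
    Σ(broken) = 1333 kJ
  Bonds formed (products):
    O-H: 4 × 481 = 1924
    Σ(formed) = 1924 kJ
  ΔH_B = 1333 − 1924 = −591 kJ
ΔH_A − ΔH_B = +839 kJ, so reaction B has the more negative ΔH; |ΔH_A − ΔH_B| = 839 kJ.

Reaction B, by 839 kJ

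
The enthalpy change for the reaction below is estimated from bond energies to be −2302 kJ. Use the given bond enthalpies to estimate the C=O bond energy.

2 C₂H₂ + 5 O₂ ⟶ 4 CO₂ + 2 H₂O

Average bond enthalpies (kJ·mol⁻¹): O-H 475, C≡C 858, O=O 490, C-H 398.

Let D be the C=O bond energy.
Σ(broken) = 2×858 + 4×398 + 5×490 = 5758
Σ(formed) = 8×D + 4×475 = 1900 + 8D
ΔH = Σ(broken) − Σ(formed) = (5758) − (1900 + 8D) = +3858 − 8D
Setting this equal to −2302 kJ gives 8D = 6160, so D = 770 kJ/mol.

D(C=O) ≈ 770 kJ/mol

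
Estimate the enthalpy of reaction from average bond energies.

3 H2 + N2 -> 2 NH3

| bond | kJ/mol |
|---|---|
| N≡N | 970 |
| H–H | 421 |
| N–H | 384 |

Bonds broken (reactants):
  H–H: 3 × 421 = 1263
  N≡N: 1 × 970 = 970
  Σ(broken) = 2233 kJ
Bonds formed (products):
  N–H: 6 × 384 = 2304
  Σ(formed) = 2304 kJ
ΔH = Σ(broken) − Σ(formed) = 2233 − 2304 = −71 kJ

ΔH ≈ −71 kJ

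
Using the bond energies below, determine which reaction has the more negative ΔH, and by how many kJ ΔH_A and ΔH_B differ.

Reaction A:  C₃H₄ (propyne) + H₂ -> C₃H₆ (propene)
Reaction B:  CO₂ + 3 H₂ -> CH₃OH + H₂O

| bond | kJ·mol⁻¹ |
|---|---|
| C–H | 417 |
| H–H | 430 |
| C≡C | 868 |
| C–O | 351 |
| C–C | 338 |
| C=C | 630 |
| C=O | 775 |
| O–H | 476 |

Reaction B, by 24 kJ

Reaction A:
  Bonds broken (reactants):
    C≡C: 1 × 868 = 868
    C–C: 1 × 338 = 338
    C–H: 4 × 417 = 1668
    H–H: 1 × 430 = 430
    Σ(broken) = 3304 kJ
  Bonds formed (products):
    C–C: 1 × 338 = 338
    C–H: 6 × 417 = 2502
    C=C: 1 × 630 = 630
    Σ(formed) = 3470 kJ
  ΔH_A = 3304 − 3470 = −166 kJ
Reaction B:
  Bonds broken (reactants):
    C=O: 2 × 775 = 1550
    H–H: 3 × 430 = 1290
    Σ(broken) = 2840 kJ
  Bonds formed (products):
    C–H: 3 × 417 = 1251
    C–O: 1 × 351 = 351
    O–H: 3 × 476 = 1428
    Σ(formed) = 3030 kJ
  ΔH_B = 2840 − 3030 = −190 kJ
ΔH_A − ΔH_B = +24 kJ, so reaction B has the more negative ΔH; |ΔH_A − ΔH_B| = 24 kJ.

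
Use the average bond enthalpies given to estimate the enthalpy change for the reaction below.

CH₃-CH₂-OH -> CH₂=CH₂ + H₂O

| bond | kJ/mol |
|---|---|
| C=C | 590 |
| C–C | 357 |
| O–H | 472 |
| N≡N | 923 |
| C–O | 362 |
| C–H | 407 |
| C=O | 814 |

Bonds broken (reactants):
  C–C: 1 × 357 = 357
  C–H: 5 × 407 = 2035
  C–O: 1 × 362 = 362
  O–H: 1 × 472 = 472
  Σ(broken) = 3226 kJ
Bonds formed (products):
  C–H: 4 × 407 = 1628
  C=C: 1 × 590 = 590
  O–H: 2 × 472 = 944
  Σ(formed) = 3162 kJ
ΔH = Σ(broken) − Σ(formed) = 3226 − 3162 = +64 kJ

ΔH ≈ +64 kJ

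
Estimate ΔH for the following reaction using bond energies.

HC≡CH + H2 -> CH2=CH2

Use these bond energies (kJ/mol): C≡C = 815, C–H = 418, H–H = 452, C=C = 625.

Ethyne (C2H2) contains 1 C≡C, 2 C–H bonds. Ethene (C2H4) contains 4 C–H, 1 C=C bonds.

ΔH ≈ −194 kJ

Bonds broken (reactants):
  C≡C: 1 × 815 = 815
  C–H: 2 × 418 = 836
  H–H: 1 × 452 = 452
  Σ(broken) = 2103 kJ
Bonds formed (products):
  C–H: 4 × 418 = 1672
  C=C: 1 × 625 = 625
  Σ(formed) = 2297 kJ
ΔH = Σ(broken) − Σ(formed) = 2103 − 2297 = −194 kJ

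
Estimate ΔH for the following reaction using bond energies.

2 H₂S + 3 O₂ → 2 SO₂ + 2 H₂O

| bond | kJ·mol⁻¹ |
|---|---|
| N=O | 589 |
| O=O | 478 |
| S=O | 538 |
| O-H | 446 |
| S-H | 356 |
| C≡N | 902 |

Bonds broken (reactants):
  O=O: 3 × 478 = 1434
  S-H: 4 × 356 = 1424
  Σ(broken) = 2858 kJ
Bonds formed (products):
  O-H: 4 × 446 = 1784
  S=O: 4 × 538 = 2152
  Σ(formed) = 3936 kJ
ΔH = Σ(broken) − Σ(formed) = 2858 − 3936 = −1078 kJ

ΔH ≈ −1078 kJ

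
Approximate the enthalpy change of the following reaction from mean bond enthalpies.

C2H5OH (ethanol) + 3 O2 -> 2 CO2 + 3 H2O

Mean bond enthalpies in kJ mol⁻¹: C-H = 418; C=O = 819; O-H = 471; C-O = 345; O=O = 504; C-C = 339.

ΔH ≈ −1345 kJ

Bonds broken (reactants):
  C-C: 1 × 339 = 339
  C-H: 5 × 418 = 2090
  C-O: 1 × 345 = 345
  O-H: 1 × 471 = 471
  O=O: 3 × 504 = 1512
  Σ(broken) = 4757 kJ
Bonds formed (products):
  C=O: 4 × 819 = 3276
  O-H: 6 × 471 = 2826
  Σ(formed) = 6102 kJ
ΔH = Σ(broken) − Σ(formed) = 4757 − 6102 = −1345 kJ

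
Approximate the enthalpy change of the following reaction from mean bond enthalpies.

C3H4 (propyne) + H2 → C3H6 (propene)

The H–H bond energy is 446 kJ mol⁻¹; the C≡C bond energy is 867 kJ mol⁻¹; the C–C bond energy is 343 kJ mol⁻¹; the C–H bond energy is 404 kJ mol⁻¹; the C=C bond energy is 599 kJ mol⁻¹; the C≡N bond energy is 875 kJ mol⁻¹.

Bonds broken (reactants):
  C≡C: 1 × 867 = 867
  C–C: 1 × 343 = 343
  C–H: 4 × 404 = 1616
  H–H: 1 × 446 = 446
  Σ(broken) = 3272 kJ
Bonds formed (products):
  C–C: 1 × 343 = 343
  C–H: 6 × 404 = 2424
  C=C: 1 × 599 = 599
  Σ(formed) = 3366 kJ
ΔH = Σ(broken) − Σ(formed) = 3272 − 3366 = −94 kJ

ΔH ≈ −94 kJ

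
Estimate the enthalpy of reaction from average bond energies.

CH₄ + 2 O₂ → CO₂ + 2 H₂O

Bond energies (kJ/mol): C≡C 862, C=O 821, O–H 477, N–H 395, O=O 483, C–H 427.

Bonds broken (reactants):
  C–H: 4 × 427 = 1708
  O=O: 2 × 483 = 966
  Σ(broken) = 2674 kJ
Bonds formed (products):
  C=O: 2 × 821 = 1642
  O–H: 4 × 477 = 1908
  Σ(formed) = 3550 kJ
ΔH = Σ(broken) − Σ(formed) = 2674 − 3550 = −876 kJ

ΔH ≈ −876 kJ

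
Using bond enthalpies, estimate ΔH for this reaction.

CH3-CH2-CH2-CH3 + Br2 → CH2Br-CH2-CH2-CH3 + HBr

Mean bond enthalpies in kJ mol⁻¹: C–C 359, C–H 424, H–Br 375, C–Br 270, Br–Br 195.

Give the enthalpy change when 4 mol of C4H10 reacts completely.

Bonds broken (reactants):
  Br–Br: 1 × 195 = 195
  C–C: 3 × 359 = 1077
  C–H: 10 × 424 = 4240
  Σ(broken) = 5512 kJ
Bonds formed (products):
  C–Br: 1 × 270 = 270
  C–C: 3 × 359 = 1077
  C–H: 9 × 424 = 3816
  H–Br: 1 × 375 = 375
  Σ(formed) = 5538 kJ
ΔH = Σ(broken) − Σ(formed) = 5512 − 5538 = −26 kJ
For 4× the reaction as written: 4 × (−26) = −104 kJ

ΔH = −104 kJ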